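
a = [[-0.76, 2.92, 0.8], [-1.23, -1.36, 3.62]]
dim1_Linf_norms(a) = [2.92, 3.62]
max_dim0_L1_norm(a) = 4.42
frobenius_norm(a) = 5.12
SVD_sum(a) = [[0.03, 0.03, -0.08], [-1.21, -1.42, 3.6]] + [[-0.79, 2.89, 0.88], [-0.02, 0.06, 0.02]]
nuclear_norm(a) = 7.18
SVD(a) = [[-0.02,1.00], [1.0,0.02]] @ diag([4.058303933188355, 3.1210685967898755]) @ [[-0.3, -0.35, 0.89], [-0.25, 0.93, 0.28]]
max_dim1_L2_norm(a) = 4.06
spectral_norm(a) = 4.06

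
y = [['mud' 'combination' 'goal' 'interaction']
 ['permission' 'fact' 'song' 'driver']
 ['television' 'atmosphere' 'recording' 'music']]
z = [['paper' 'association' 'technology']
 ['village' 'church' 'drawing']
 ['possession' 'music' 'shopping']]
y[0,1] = 'combination'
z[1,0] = 'village'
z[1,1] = 'church'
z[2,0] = 'possession'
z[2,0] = 'possession'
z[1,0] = 'village'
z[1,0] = 'village'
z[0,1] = 'association'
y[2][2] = 'recording'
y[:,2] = ['goal', 'song', 'recording']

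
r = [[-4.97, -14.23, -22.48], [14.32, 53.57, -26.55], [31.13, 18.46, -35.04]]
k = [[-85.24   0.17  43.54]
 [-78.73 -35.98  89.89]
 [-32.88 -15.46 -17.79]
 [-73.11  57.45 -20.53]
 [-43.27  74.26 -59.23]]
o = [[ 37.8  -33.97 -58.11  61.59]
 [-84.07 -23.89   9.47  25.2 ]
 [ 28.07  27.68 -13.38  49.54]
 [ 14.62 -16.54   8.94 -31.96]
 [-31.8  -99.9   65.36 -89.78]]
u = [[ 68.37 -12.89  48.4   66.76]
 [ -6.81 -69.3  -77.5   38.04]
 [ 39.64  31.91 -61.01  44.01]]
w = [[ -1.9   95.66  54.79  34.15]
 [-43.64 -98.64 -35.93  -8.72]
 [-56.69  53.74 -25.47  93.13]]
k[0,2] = 43.54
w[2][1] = 53.74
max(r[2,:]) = 31.13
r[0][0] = -4.97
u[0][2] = 48.4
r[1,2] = -26.55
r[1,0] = 14.32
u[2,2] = -61.01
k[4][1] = 74.26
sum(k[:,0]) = -313.22999999999996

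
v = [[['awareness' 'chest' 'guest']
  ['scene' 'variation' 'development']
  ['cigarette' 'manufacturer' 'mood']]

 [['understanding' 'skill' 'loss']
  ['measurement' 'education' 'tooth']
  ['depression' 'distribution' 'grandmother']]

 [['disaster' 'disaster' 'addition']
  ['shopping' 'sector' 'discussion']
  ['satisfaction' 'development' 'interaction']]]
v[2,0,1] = 'disaster'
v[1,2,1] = 'distribution'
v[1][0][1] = 'skill'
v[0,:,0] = ['awareness', 'scene', 'cigarette']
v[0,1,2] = 'development'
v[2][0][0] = 'disaster'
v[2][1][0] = 'shopping'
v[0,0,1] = 'chest'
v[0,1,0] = 'scene'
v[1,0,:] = ['understanding', 'skill', 'loss']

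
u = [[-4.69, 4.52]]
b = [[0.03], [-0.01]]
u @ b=[[-0.19]]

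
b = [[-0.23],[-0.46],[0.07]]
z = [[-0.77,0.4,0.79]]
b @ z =[[0.18, -0.09, -0.18], [0.35, -0.18, -0.36], [-0.05, 0.03, 0.06]]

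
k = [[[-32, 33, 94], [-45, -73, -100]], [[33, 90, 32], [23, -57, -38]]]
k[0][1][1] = -73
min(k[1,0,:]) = 32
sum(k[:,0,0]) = 1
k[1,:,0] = [33, 23]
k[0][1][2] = -100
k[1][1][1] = -57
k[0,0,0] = -32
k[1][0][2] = 32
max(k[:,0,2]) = 94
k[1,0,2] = 32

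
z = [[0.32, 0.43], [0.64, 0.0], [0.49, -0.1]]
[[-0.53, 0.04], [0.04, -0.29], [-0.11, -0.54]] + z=[[-0.21,0.47], [0.68,-0.29], [0.38,-0.64]]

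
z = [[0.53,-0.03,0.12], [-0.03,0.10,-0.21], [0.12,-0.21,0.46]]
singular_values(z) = [0.67, 0.42, 0.0]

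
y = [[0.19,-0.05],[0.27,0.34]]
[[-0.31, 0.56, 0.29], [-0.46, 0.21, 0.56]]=y @ [[-1.65, 2.58, 1.62],[-0.05, -1.44, 0.35]]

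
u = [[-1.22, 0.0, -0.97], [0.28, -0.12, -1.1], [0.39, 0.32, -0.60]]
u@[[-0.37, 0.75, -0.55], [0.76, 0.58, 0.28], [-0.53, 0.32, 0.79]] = [[0.97,-1.23,-0.10], [0.39,-0.21,-1.06], [0.42,0.29,-0.6]]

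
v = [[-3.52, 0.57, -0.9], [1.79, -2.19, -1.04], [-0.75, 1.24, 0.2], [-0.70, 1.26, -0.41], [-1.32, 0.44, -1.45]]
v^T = [[-3.52,1.79,-0.75,-0.7,-1.32], [0.57,-2.19,1.24,1.26,0.44], [-0.90,-1.04,0.20,-0.41,-1.45]]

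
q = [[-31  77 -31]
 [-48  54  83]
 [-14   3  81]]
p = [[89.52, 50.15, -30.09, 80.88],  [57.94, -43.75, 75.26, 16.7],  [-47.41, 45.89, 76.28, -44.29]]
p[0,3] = 80.88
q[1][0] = -48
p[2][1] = 45.89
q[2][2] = 81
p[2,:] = [-47.41, 45.89, 76.28, -44.29]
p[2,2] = 76.28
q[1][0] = -48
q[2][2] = 81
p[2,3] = -44.29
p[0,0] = 89.52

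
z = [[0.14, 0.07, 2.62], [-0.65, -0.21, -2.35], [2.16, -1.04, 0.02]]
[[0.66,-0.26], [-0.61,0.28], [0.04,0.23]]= z @ [[0.03, -0.02], [0.03, -0.26], [0.25, -0.09]]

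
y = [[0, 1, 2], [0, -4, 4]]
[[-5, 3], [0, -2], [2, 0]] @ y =[[0, -17, 2], [0, 8, -8], [0, 2, 4]]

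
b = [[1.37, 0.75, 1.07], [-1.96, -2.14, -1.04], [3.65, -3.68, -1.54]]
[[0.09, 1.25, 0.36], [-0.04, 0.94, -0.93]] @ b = [[-1.01, -3.93, -1.76], [-5.29, 1.38, 0.41]]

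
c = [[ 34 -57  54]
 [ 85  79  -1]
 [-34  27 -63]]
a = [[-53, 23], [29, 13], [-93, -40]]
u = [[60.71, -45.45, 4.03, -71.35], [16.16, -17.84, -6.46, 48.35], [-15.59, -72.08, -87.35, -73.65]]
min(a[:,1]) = -40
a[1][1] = 13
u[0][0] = 60.71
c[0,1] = -57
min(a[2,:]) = -93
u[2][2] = -87.35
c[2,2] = -63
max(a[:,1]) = 23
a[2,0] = -93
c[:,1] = [-57, 79, 27]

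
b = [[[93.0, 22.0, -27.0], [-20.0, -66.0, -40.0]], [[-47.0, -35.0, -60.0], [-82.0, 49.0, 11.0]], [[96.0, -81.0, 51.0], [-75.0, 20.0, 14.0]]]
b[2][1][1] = 20.0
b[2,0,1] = -81.0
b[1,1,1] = 49.0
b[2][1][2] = 14.0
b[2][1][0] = -75.0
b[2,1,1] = 20.0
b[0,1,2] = -40.0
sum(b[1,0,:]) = -142.0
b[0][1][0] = -20.0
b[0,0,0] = 93.0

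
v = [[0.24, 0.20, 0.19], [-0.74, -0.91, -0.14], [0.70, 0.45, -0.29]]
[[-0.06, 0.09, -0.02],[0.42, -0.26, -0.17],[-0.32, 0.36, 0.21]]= v@[[-0.10,0.59,0.01], [-0.41,-0.18,0.23], [0.22,-0.10,-0.35]]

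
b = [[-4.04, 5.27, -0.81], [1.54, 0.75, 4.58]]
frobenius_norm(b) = 8.29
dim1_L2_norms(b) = [6.69, 4.89]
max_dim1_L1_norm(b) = 10.12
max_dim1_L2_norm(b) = 6.69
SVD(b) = [[-0.97, 0.26], [0.26, 0.97]] @ diag([6.807647979768214, 4.72409028105494]) @ [[0.63, -0.72, 0.29], [0.09, 0.44, 0.89]]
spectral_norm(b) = 6.81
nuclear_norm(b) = 11.53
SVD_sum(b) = [[-4.16, 4.73, -1.90], [1.11, -1.26, 0.51]] + [[0.12, 0.54, 1.09], [0.43, 2.01, 4.07]]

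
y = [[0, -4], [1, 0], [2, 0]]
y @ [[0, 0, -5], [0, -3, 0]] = [[0, 12, 0], [0, 0, -5], [0, 0, -10]]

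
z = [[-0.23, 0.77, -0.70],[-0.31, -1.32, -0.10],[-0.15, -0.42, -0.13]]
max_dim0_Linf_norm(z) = 1.32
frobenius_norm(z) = 1.79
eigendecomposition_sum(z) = [[0.29, 0.76, 0.27], [-0.51, -1.32, -0.47], [-0.16, -0.42, -0.15]] + [[-0.52, 0.01, -0.98], [0.2, -0.0, 0.37], [0.01, -0.0, 0.02]] + [[-0.0, -0.00, 0.01], [0.0, 0.00, -0.00], [0.00, 0.0, -0.00]]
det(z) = -0.00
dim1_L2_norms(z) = [1.07, 1.36, 0.46]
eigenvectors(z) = [[0.48, -0.94, -0.87], [-0.83, 0.35, 0.17], [-0.27, 0.02, 0.47]]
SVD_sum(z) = [[0.09, 0.83, -0.13], [-0.14, -1.29, 0.2], [-0.04, -0.40, 0.06]] + [[-0.32, -0.06, -0.57], [-0.17, -0.03, -0.3], [-0.11, -0.02, -0.19]] + [[-0.0, 0.00, 0.0], [-0.00, 0.00, 0.00], [0.00, -0.0, -0.00]]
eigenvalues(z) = [-1.17, -0.5, -0.0]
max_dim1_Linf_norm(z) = 1.32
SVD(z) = [[0.52, 0.84, -0.12], [-0.81, 0.45, -0.36], [-0.25, 0.29, 0.92]] @ diag([1.6122282851157048, 0.7751243865427916, 0.0014635776493209]) @ [[0.11, 0.98, -0.16], [-0.49, -0.09, -0.87], [0.87, -0.17, -0.47]]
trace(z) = -1.68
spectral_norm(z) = 1.61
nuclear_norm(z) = 2.39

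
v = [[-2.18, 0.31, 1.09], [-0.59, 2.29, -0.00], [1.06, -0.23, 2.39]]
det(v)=-13.992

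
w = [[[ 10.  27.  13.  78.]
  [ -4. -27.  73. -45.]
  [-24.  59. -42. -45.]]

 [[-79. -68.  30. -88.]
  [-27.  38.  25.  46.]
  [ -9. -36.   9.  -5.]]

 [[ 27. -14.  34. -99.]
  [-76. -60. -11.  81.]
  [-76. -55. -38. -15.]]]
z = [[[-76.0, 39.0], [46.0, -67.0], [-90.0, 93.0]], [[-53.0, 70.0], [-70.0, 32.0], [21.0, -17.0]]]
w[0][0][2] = 13.0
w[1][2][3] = -5.0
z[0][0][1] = 39.0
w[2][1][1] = -60.0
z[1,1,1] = 32.0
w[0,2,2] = -42.0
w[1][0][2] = 30.0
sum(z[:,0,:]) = -20.0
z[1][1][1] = 32.0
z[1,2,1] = -17.0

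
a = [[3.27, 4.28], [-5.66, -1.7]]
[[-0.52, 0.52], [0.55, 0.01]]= a @ [[-0.08, -0.05], [-0.06, 0.16]]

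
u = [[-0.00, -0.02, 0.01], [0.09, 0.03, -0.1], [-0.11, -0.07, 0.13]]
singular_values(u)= [0.23, 0.03, 0.0]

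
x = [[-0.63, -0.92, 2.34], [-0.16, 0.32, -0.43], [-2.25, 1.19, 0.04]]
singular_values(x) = [2.66, 2.53, 0.0]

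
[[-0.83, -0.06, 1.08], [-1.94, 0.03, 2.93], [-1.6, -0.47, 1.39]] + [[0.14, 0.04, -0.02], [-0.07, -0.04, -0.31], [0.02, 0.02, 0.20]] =[[-0.69, -0.02, 1.06],[-2.01, -0.01, 2.62],[-1.58, -0.45, 1.59]]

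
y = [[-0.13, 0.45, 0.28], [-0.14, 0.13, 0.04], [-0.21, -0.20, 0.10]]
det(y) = 0.02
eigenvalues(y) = [(-0.02+0.34j), (-0.02-0.34j), (0.13+0j)]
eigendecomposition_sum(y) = [[-0.07+0.16j, (0.24+0.06j), 0.13-0.02j], [(-0.06+0.01j), 0.03+0.09j, (0.03+0.04j)], [(-0.12-0.04j), -0.03+0.18j, 0.02+0.09j]] + [[(-0.07-0.16j), 0.24-0.06j, (0.13+0.02j)],[(-0.06-0.01j), (0.03-0.09j), (0.03-0.04j)],[(-0.12+0.04j), (-0.03-0.18j), (0.02-0.09j)]] + [[0.01-0.00j, (-0.04-0j), (0.02-0j)], [-0.01+0.00j, (0.06+0j), -0.03+0.00j], [(0.03-0j), (-0.14-0j), (0.06-0j)]]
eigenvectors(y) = [[0.77+0.00j, 0.77-0.00j, 0.25+0.00j], [(0.17+0.24j), (0.17-0.24j), -0.40+0.00j], [0.05+0.56j, (0.05-0.56j), (0.88+0j)]]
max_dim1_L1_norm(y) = 0.86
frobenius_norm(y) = 0.66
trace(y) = 0.10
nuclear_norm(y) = 0.97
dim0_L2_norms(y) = [0.28, 0.51, 0.3]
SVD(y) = [[-0.95, -0.06, 0.31], [-0.28, -0.23, -0.93], [0.13, -0.97, 0.20]] @ diag([0.5734676991822174, 0.30586255629056125, 0.08707981771947608]) @ [[0.24, -0.86, -0.46], [0.80, 0.44, -0.41], [0.55, -0.27, 0.79]]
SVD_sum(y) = [[-0.13, 0.47, 0.25], [-0.04, 0.14, 0.07], [0.02, -0.06, -0.03]] + [[-0.02, -0.01, 0.01], [-0.06, -0.03, 0.03], [-0.24, -0.13, 0.12]] + [[0.01, -0.01, 0.02], [-0.04, 0.02, -0.06], [0.01, -0.00, 0.01]]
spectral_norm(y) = 0.57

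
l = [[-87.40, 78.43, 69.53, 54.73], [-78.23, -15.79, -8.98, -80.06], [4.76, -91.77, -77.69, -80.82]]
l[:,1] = [78.43, -15.79, -91.77]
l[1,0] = -78.23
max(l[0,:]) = 78.43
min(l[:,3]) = -80.82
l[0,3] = 54.73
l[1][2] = -8.98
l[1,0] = -78.23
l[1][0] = -78.23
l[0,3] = 54.73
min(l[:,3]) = -80.82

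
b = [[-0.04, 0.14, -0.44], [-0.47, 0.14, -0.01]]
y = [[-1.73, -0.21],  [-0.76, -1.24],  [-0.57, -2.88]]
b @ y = [[0.21, 1.1], [0.71, -0.05]]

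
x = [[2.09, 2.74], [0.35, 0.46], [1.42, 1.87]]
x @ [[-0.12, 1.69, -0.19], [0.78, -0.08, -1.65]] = [[1.89, 3.31, -4.92],[0.32, 0.55, -0.83],[1.29, 2.25, -3.36]]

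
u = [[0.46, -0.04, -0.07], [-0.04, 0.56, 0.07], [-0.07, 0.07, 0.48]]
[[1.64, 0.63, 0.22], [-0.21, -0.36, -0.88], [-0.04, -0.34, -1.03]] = u@[[3.62, 1.26, 0.07],[-0.18, -0.49, -1.32],[0.48, -0.46, -1.95]]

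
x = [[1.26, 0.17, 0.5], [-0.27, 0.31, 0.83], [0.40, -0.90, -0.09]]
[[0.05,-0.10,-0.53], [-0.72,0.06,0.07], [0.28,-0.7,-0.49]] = x@[[0.34, -0.09, -0.40], [-0.09, 0.76, 0.39], [-0.72, -0.24, -0.19]]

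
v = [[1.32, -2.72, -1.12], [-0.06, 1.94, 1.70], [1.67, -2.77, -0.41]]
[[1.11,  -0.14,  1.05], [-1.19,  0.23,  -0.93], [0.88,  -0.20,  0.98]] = v@[[-0.17, 0.43, -0.14], [-0.38, 0.37, -0.43], [-0.27, -0.27, -0.06]]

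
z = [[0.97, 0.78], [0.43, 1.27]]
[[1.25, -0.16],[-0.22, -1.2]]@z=[[1.14, 0.77], [-0.73, -1.70]]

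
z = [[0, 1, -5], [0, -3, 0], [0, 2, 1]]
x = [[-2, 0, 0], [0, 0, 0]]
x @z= [[0, -2, 10], [0, 0, 0]]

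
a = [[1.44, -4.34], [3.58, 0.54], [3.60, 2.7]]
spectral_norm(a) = 5.71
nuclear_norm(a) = 10.36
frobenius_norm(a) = 7.37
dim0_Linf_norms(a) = [3.6, 4.34]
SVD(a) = [[0.31,0.90],[-0.53,0.42],[-0.79,0.07]] @ diag([5.708281937104712, 4.656470479507422]) @ [[-0.75, -0.66], [0.66, -0.75]]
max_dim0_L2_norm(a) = 5.28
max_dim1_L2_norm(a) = 4.57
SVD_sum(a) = [[-1.34,-1.17], [2.29,2.01], [3.37,2.96]] + [[2.78, -3.17], [1.29, -1.47], [0.23, -0.26]]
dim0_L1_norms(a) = [8.62, 7.58]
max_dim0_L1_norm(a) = 8.62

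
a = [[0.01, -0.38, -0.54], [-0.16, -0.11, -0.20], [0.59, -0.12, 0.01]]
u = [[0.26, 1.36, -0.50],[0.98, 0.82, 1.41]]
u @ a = [[-0.51, -0.19, -0.42], [0.71, -0.63, -0.68]]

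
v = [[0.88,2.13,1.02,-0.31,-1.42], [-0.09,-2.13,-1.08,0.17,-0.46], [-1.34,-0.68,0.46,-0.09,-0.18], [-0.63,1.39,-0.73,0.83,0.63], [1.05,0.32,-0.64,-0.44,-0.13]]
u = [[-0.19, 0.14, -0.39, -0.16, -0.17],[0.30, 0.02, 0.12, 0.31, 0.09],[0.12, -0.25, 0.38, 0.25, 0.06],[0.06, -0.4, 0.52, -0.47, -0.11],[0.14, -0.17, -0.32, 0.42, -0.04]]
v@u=[[0.38, 0.28, 0.59, 0.32, 0.19], [-0.81, 0.23, -0.40, -1.19, -0.24], [0.08, -0.25, 0.63, 0.09, 0.21], [0.59, -0.32, 0.37, 0.22, 0.07], [-0.22, 0.51, -0.8, -0.08, -0.13]]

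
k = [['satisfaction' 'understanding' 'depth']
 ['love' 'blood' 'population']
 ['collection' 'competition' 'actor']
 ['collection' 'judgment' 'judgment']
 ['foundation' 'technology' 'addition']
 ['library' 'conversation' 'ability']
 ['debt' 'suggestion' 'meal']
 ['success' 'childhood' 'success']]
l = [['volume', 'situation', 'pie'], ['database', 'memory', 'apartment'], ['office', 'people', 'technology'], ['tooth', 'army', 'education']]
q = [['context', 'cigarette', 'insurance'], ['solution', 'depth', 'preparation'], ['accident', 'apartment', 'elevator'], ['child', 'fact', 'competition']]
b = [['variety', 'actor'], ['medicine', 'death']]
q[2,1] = 'apartment'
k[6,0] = 'debt'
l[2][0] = 'office'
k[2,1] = 'competition'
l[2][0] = 'office'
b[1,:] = ['medicine', 'death']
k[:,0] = ['satisfaction', 'love', 'collection', 'collection', 'foundation', 'library', 'debt', 'success']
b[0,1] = 'actor'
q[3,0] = 'child'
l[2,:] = ['office', 'people', 'technology']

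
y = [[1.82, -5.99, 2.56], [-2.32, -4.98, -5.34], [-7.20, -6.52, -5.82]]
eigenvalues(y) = [(-12.15+0j), (1.58+3.88j), (1.58-3.88j)]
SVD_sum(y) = [[-0.81, -1.01, -0.85], [-3.85, -4.83, -4.08], [-5.83, -7.31, -6.18]] + [[2.80, -4.99, 3.25], [0.06, -0.11, 0.07], [-0.43, 0.76, -0.5]] + [[-0.18, 0.01, 0.16],[1.47, -0.04, -1.33],[-0.94, 0.03, 0.86]]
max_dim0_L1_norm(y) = 17.49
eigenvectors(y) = [[(0.12+0j), (0.75+0j), (0.75-0j)], [0.62+0.00j, -0.13-0.29j, (-0.13+0.29j)], [0.78+0.00j, -0.37+0.45j, (-0.37-0.45j)]]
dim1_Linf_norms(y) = [5.99, 5.34, 7.2]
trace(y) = -8.98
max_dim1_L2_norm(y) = 11.32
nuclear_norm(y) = 22.54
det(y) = -213.11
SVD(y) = [[0.11, -0.99, 0.10],[0.55, -0.02, -0.84],[0.83, 0.15, 0.54]] @ diag([13.518118372625288, 6.657351176765096, 2.368005695287723]) @ [[-0.52,  -0.65,  -0.55], [-0.43,  0.76,  -0.49], [-0.74,  0.02,  0.67]]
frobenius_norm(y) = 15.25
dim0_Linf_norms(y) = [7.2, 6.52, 5.82]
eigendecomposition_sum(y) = [[-0.63+0.00j, -1.27+0.00j, (-0.81-0j)], [(-3.17+0j), (-6.37+0j), (-4.1-0j)], [-3.98+0.00j, -8.01+0.00j, -5.15-0.00j]] + [[(1.22+1.64j),(-2.36+0.73j),1.69-0.84j], [(0.42-0.76j),0.70+0.79j,(-0.62-0.51j)], [-1.61-0.08j,0.74-1.79j,(-0.34+1.44j)]] + [[1.22-1.64j, -2.36-0.73j, (1.69+0.84j)], [(0.42+0.76j), (0.7-0.79j), (-0.62+0.51j)], [-1.61+0.08j, 0.74+1.79j, (-0.34-1.44j)]]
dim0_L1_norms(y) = [11.34, 17.49, 13.72]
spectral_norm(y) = 13.52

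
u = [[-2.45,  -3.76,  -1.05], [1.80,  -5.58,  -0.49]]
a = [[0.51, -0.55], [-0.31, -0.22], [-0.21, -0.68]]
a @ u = [[-2.24, 1.15, -0.27], [0.36, 2.39, 0.43], [-0.71, 4.58, 0.55]]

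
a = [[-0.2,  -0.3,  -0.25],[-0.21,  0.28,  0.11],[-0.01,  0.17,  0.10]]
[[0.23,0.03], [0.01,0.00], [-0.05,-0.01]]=a @ [[0.43, 0.05], [1.6, 0.18], [-3.19, -0.36]]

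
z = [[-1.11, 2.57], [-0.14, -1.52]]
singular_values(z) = [3.12, 0.66]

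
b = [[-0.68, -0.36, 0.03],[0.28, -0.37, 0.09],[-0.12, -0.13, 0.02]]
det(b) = 0.00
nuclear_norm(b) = 1.26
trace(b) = -1.03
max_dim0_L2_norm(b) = 0.75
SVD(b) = [[-0.97,  -0.09,  -0.22],[0.12,  -0.98,  -0.12],[-0.21,  -0.15,  0.97]] @ diag([0.7920102630879808, 0.4698058219694124, 0.001494257993878204]) @ [[0.91, 0.42, -0.03], [-0.41, 0.89, -0.2], [-0.06, 0.19, 0.98]]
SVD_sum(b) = [[-0.70, -0.32, 0.02], [0.09, 0.04, -0.00], [-0.15, -0.07, 0.0]] + [[0.02,-0.04,0.01], [0.19,-0.41,0.09], [0.03,-0.06,0.01]] + [[0.00, -0.0, -0.0], [0.0, -0.0, -0.00], [-0.00, 0.0, 0.00]]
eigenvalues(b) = [(-0.52+0.29j), (-0.52-0.29j), 0j]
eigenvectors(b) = [[0.73+0.00j, 0.73-0.00j, (-0.06+0j)], [(-0.32-0.59j), (-0.32+0.59j), (0.19+0j)], [0.13-0.08j, (0.13+0.08j), 0.98+0.00j]]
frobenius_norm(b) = 0.92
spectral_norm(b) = 0.79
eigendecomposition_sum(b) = [[-0.34-0.01j, (-0.18-0.33j), (0.02+0.06j)], [(0.14+0.28j), -0.18+0.29j, 0.04-0.04j], [-0.06+0.03j, -0.06-0.04j, (0.01+0.01j)]] + [[-0.34+0.01j, -0.18+0.33j, (0.02-0.06j)], [0.14-0.28j, (-0.18-0.29j), (0.04+0.04j)], [(-0.06-0.03j), -0.06+0.04j, 0.01-0.01j]] + [[0.00-0.00j, -0j, (-0+0j)], [(-0+0j), (-0+0j), 0.00-0.00j], [(-0+0j), -0.00+0.00j, -0j]]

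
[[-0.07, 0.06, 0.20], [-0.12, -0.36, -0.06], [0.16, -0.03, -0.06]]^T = [[-0.07, -0.12, 0.16], [0.06, -0.36, -0.03], [0.2, -0.06, -0.06]]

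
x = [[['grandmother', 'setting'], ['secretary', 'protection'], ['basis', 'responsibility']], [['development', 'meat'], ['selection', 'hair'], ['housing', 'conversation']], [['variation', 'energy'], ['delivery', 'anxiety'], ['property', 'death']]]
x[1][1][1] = 'hair'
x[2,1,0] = 'delivery'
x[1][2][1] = 'conversation'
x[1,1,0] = 'selection'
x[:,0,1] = ['setting', 'meat', 'energy']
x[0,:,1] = ['setting', 'protection', 'responsibility']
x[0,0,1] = 'setting'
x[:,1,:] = [['secretary', 'protection'], ['selection', 'hair'], ['delivery', 'anxiety']]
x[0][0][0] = 'grandmother'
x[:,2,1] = ['responsibility', 'conversation', 'death']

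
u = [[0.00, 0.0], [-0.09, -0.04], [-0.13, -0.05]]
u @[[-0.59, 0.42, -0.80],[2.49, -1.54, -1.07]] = [[0.00, 0.0, 0.0], [-0.05, 0.02, 0.11], [-0.05, 0.02, 0.16]]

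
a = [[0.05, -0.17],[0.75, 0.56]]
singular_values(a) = [0.94, 0.17]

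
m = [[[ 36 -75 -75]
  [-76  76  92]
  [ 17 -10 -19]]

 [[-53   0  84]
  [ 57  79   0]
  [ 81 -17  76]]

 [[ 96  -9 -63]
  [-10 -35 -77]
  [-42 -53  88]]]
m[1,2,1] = -17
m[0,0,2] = -75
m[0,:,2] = [-75, 92, -19]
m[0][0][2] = -75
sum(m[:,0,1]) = -84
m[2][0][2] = -63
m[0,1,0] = -76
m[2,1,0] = -10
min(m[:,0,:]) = -75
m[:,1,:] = [[-76, 76, 92], [57, 79, 0], [-10, -35, -77]]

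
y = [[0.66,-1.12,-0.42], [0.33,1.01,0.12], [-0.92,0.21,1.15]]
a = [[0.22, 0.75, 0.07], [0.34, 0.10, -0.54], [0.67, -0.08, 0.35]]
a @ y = [[0.33, 0.53, 0.08],[0.75, -0.39, -0.75],[0.09, -0.76, 0.11]]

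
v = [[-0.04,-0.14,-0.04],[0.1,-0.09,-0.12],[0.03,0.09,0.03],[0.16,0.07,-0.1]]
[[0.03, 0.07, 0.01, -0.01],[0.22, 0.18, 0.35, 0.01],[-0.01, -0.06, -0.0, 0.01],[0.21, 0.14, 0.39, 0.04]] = v @ [[1.49, -0.55, 1.91, -0.16], [-0.58, 0.24, -0.33, 0.27], [-0.14, -2.11, -1.07, -0.42]]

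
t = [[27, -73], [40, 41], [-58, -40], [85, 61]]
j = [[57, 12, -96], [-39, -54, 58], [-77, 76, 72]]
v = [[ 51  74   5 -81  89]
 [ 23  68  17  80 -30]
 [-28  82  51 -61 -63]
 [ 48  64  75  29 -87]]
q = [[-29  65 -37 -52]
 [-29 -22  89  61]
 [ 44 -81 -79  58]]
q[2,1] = -81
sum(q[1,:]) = 99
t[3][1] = 61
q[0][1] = 65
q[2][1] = -81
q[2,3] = 58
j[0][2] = -96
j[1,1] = -54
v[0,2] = 5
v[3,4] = -87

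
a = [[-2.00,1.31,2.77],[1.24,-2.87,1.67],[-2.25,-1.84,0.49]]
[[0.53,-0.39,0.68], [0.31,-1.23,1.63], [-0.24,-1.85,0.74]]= a@[[0.1,  0.37,  0.02], [0.07,  0.52,  -0.32], [0.23,  -0.12,  0.41]]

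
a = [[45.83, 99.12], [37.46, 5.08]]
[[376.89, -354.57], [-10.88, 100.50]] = a @ [[-0.86, 3.38], [4.20, -5.14]]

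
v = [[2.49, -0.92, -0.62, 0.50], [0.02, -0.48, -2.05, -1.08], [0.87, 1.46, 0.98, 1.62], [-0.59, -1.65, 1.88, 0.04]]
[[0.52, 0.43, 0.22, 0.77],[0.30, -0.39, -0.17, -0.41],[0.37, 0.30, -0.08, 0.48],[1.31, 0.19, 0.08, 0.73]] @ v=[[1.04, -1.63, 0.46, 0.18], [0.83, 0.34, -0.32, 0.28], [0.57, -1.39, -0.02, -0.25], [2.90, -2.38, 0.25, 0.61]]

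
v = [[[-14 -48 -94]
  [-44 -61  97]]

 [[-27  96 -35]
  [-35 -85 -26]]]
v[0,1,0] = -44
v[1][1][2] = -26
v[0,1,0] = -44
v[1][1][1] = -85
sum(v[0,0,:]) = -156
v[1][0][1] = 96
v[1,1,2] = -26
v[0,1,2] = 97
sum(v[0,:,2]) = 3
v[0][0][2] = -94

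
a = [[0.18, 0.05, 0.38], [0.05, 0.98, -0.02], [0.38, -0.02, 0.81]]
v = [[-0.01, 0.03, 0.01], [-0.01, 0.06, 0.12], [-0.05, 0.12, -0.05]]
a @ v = [[-0.02,0.05,-0.01], [-0.01,0.06,0.12], [-0.04,0.11,-0.04]]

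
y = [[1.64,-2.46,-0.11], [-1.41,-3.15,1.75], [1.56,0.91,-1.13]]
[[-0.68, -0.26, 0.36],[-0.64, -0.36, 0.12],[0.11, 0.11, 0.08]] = y @ [[-0.09, -0.03, 0.05], [0.22, 0.09, -0.11], [-0.04, -0.07, -0.09]]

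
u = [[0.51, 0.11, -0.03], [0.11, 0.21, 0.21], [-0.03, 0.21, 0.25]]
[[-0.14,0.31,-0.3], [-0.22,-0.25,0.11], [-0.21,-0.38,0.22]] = u@[[-0.17, 0.30, -1.14], [-0.57, 0.86, 2.26], [-0.37, -2.19, -1.16]]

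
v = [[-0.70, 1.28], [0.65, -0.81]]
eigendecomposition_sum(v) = [[0.08, 0.11], [0.06, 0.07]] + [[-0.78, 1.17], [0.59, -0.88]]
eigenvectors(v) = [[0.83, -0.8], [0.56, 0.6]]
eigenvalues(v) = [0.16, -1.67]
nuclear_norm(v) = 1.93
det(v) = -0.27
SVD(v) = [[-0.82,0.58], [0.58,0.82]] @ diag([1.784643100211002, 0.14848907323187954]) @ [[0.53,-0.85], [0.85,0.53]]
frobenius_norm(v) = 1.79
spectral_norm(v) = 1.78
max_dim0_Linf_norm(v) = 1.28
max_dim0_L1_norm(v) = 2.09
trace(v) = -1.51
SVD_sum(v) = [[-0.77, 1.23], [0.55, -0.87]] + [[0.07, 0.05], [0.1, 0.06]]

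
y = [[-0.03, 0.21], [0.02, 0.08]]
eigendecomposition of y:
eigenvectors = [[-0.99, -0.83],[0.14, -0.55]]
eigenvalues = [-0.06, 0.11]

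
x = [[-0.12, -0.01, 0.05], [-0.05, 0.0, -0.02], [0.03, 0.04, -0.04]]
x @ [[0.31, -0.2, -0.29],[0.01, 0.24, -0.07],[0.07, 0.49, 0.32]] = [[-0.03, 0.05, 0.05], [-0.02, 0.0, 0.01], [0.01, -0.02, -0.02]]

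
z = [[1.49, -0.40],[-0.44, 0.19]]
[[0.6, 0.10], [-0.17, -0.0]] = z @ [[0.42, 0.18], [0.07, 0.41]]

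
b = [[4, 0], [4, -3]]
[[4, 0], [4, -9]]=b@ [[1, 0], [0, 3]]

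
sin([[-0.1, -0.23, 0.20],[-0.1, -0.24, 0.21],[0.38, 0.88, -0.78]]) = [[-0.08, -0.19, 0.16], [-0.08, -0.19, 0.17], [0.31, 0.71, -0.63]]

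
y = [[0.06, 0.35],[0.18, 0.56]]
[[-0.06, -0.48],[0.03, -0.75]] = y@[[1.45, 0.18],[-0.41, -1.39]]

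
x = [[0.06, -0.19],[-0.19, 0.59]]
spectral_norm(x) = 0.65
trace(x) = 0.65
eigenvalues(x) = [-0.0, 0.65]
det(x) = -0.00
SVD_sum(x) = [[0.06, -0.19], [-0.19, 0.59]] + [[-0.00, -0.00], [-0.0, -0.0]]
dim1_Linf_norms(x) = [0.19, 0.59]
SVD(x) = [[-0.31, 0.95], [0.95, 0.31]] @ diag([0.6510751447136074, 0.0010751447136074022]) @ [[-0.31, 0.95], [-0.95, -0.31]]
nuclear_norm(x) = 0.65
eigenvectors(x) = [[-0.95, 0.31], [-0.31, -0.95]]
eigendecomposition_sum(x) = [[-0.00,-0.0],[-0.00,-0.0]] + [[0.06, -0.19], [-0.19, 0.59]]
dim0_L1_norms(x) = [0.25, 0.78]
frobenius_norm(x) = 0.65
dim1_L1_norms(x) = [0.25, 0.78]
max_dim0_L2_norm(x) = 0.62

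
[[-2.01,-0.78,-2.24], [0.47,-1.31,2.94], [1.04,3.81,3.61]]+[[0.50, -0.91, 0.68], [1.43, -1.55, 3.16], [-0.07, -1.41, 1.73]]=[[-1.51, -1.69, -1.56],  [1.90, -2.86, 6.1],  [0.97, 2.4, 5.34]]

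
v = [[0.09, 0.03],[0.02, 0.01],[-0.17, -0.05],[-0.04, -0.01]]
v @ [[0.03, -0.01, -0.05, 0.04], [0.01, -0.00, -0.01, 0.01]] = [[0.0,-0.00,-0.00,0.00], [0.00,-0.0,-0.0,0.00], [-0.01,0.00,0.01,-0.01], [-0.0,0.0,0.0,-0.00]]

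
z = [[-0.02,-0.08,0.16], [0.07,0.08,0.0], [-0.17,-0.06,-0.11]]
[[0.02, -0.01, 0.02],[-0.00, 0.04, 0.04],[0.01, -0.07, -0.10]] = z@[[-0.19, 0.22, 0.37], [0.11, 0.29, 0.17], [0.14, 0.13, 0.23]]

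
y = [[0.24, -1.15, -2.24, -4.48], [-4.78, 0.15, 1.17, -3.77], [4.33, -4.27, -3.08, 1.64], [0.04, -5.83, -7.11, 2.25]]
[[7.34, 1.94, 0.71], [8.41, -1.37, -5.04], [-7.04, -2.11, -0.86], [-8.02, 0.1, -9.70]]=y @[[-0.29, 0.14, 1.46],  [0.63, 1.52, 1.52],  [0.03, -1.31, -0.02],  [-1.83, -0.16, -0.46]]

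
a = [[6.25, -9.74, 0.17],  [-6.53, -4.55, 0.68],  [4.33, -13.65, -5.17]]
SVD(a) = [[-0.59, 0.29, -0.76],[-0.09, -0.95, -0.29],[-0.80, -0.10, 0.59]] @ diag([18.756722836710875, 8.11951792277956, 3.4385865015250543]) @ [[-0.35, 0.91, 0.21], [0.93, 0.36, -0.01], [-0.09, 0.20, -0.98]]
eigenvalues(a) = [(10.34+0j), (-6.91+1.71j), (-6.91-1.71j)]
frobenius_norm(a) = 20.73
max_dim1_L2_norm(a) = 15.22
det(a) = 523.68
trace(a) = -3.47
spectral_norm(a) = 18.76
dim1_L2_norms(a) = [11.57, 7.99, 15.22]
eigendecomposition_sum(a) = [[8.27+0.00j, (-5.28+0j), (-0.14+0j)], [-3.39+0.00j, (2.16+0j), (0.06+0j)], [5.29+0.00j, (-3.38+0j), -0.09+0.00j]] + [[-1.01-1.12j, (-2.23-1.45j), (0.16+0.83j)],  [(-1.57-1.51j), -3.36-1.85j, 0.31+1.18j],  [(-0.48-9.52j), (-5.14-15.95j), -2.54+4.68j]] + [[-1.01+1.12j, -2.23+1.45j, 0.16-0.83j], [(-1.57+1.51j), (-3.36+1.85j), 0.31-1.18j], [(-0.48+9.52j), (-5.14+15.95j), (-2.54-4.68j)]]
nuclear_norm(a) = 30.31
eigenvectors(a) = [[0.80+0.00j, (-0.12+0.1j), -0.12-0.10j],  [-0.33+0.00j, -0.16+0.15j, -0.16-0.15j],  [(0.51+0j), (-0.96+0j), -0.96-0.00j]]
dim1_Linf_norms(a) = [9.74, 6.53, 13.65]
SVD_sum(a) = [[3.86, -10.07, -2.35], [0.60, -1.57, -0.37], [5.27, -13.75, -3.21]] + [[2.17, 0.84, -0.02],[-7.22, -2.78, 0.07],[-0.76, -0.29, 0.01]] + [[0.22, -0.51, 2.54], [0.08, -0.19, 0.97], [-0.17, 0.39, -1.97]]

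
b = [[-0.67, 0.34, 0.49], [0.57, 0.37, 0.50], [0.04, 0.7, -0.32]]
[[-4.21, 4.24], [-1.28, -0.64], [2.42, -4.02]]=b @ [[2.40, -3.90], [0.68, -3.04], [-5.79, 5.42]]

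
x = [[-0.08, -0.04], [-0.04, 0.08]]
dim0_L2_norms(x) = [0.09, 0.09]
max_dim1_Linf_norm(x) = 0.08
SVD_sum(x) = [[-0.08, 0.0], [-0.04, 0.0]] + [[0.0, -0.04],  [0.00, 0.08]]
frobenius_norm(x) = 0.13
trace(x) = 0.00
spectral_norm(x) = 0.09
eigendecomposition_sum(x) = [[-0.08, -0.02], [-0.02, -0.0]] + [[0.00, -0.02],  [-0.02, 0.08]]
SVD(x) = [[-0.89, -0.45], [-0.45, 0.89]] @ diag([0.08944271909999159, 0.08944271909999159]) @ [[1.0, 0.00],[0.0, 1.0]]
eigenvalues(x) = [-0.09, 0.09]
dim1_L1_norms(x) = [0.12, 0.12]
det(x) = -0.01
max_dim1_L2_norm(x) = 0.09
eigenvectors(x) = [[-0.97, 0.23], [-0.23, -0.97]]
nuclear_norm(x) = 0.18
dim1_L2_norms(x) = [0.09, 0.09]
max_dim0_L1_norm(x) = 0.12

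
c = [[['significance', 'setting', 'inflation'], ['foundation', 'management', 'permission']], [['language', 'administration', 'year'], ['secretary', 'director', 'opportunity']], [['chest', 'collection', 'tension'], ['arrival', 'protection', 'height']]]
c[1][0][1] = 'administration'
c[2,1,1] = 'protection'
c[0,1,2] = 'permission'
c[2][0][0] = 'chest'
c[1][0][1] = 'administration'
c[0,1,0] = 'foundation'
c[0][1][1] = 'management'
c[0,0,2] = 'inflation'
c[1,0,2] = 'year'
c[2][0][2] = 'tension'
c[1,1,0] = 'secretary'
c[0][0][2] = 'inflation'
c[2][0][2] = 'tension'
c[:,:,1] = [['setting', 'management'], ['administration', 'director'], ['collection', 'protection']]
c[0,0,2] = 'inflation'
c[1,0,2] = 'year'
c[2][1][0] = 'arrival'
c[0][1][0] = 'foundation'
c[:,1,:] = [['foundation', 'management', 'permission'], ['secretary', 'director', 'opportunity'], ['arrival', 'protection', 'height']]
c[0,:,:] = [['significance', 'setting', 'inflation'], ['foundation', 'management', 'permission']]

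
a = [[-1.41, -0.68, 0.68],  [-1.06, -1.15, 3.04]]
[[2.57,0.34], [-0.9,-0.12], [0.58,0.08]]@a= [[-3.98, -2.14, 2.78], [1.40, 0.75, -0.98], [-0.9, -0.49, 0.64]]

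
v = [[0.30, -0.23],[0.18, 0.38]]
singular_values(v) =[0.44, 0.35]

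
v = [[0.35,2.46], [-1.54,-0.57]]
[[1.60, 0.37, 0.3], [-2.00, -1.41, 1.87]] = v@ [[1.12, 0.91, -1.33], [0.49, 0.02, 0.31]]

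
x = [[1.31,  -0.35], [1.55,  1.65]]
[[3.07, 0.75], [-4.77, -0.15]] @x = [[5.18, 0.16], [-6.48, 1.42]]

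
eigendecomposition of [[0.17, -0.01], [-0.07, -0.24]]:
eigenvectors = [[0.99, 0.02], [-0.17, 1.0]]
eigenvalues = [0.17, -0.24]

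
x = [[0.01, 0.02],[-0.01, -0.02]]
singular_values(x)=[0.03, 0.0]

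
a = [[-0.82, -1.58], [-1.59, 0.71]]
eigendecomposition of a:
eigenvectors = [[-0.85, 0.53], [-0.53, -0.85]]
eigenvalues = [-1.81, 1.7]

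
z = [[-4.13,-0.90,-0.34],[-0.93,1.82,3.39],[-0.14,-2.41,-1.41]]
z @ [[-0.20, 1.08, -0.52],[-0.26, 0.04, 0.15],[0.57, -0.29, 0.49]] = [[0.87, -4.4, 1.85], [1.65, -1.91, 2.42], [-0.15, 0.16, -0.98]]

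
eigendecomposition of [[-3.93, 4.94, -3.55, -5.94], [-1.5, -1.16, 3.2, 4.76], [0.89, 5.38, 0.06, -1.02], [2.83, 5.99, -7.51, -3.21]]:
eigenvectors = [[(-0.86+0j), -0.86-0.00j, -0.11+0.13j, (-0.11-0.13j)], [(0.18-0.21j), (0.18+0.21j), -0.29-0.38j, -0.29+0.38j], [-0.13+0.13j, (-0.13-0.13j), (-0.67+0j), (-0.67-0j)], [-0.23+0.32j, (-0.23-0.32j), (0.34-0.42j), 0.34+0.42j]]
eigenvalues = [(-7.14+3.96j), (-7.14-3.96j), (3.02+2.19j), (3.02-2.19j)]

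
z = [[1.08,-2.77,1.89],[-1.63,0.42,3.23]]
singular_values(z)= [4.01, 3.1]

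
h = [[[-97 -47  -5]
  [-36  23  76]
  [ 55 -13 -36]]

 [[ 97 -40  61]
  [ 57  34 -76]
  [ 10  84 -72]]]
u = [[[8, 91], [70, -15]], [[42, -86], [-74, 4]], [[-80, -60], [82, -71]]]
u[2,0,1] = -60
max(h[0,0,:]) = -5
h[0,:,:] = [[-97, -47, -5], [-36, 23, 76], [55, -13, -36]]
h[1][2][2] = -72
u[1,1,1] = 4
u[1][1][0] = -74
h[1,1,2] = -76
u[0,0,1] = 91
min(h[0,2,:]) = -36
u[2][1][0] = 82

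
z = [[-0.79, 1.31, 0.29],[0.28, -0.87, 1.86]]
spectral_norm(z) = 2.15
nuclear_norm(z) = 3.60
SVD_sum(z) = [[-0.19,  0.45,  -0.58], [0.51,  -1.19,  1.53]] + [[-0.6, 0.86, 0.87], [-0.23, 0.32, 0.33]]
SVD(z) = [[-0.35, 0.94], [0.94, 0.35]] @ diag([2.1457979219238905, 1.4542184424174778]) @ [[0.25, -0.59, 0.76], [-0.44, 0.63, 0.64]]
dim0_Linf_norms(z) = [0.79, 1.31, 1.86]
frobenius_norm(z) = 2.59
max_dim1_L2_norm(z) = 2.07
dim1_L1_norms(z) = [2.39, 3.01]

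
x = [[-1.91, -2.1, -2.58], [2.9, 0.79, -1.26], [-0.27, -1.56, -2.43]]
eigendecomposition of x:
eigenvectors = [[0.28+0.00j, -0.74+0.00j, (-0.74-0j)], [-0.85+0.00j, (0.42+0.32j), 0.42-0.32j], [(0.43+0j), -0.37+0.19j, -0.37-0.19j]]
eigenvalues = [(0.47+0j), (-2.01+1.57j), (-2.01-1.57j)]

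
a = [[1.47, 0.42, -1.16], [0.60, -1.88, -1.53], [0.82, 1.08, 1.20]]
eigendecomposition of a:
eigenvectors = [[0.70+0.00j, 0.70-0.00j, (0.24+0j)], [(0.12+0.26j), (0.12-0.26j), -0.93+0.00j], [(0.23-0.61j), (0.23+0.61j), 0.29+0.00j]]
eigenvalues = [(1.17+1.17j), (1.17-1.17j), (-1.55+0j)]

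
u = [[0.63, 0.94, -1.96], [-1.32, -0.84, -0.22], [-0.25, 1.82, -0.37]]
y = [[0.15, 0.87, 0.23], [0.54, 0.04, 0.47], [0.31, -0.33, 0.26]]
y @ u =[[-1.11, -0.17, -0.57], [0.17, 1.33, -1.24], [0.57, 1.04, -0.63]]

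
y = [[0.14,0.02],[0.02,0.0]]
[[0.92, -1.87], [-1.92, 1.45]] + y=[[1.06, -1.85], [-1.9, 1.45]]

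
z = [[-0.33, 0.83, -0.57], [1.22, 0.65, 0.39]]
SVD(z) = [[-0.09,1.00], [1.00,0.09]] @ diag([1.4389903618288122, 1.0559387948947532]) @ [[0.86, 0.40, 0.31], [-0.21, 0.84, -0.50]]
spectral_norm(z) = 1.44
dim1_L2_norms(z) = [1.06, 1.44]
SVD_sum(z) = [[-0.11, -0.05, -0.04], [1.24, 0.57, 0.44]] + [[-0.22, 0.88, -0.53], [-0.02, 0.08, -0.05]]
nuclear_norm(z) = 2.49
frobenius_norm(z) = 1.78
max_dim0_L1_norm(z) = 1.55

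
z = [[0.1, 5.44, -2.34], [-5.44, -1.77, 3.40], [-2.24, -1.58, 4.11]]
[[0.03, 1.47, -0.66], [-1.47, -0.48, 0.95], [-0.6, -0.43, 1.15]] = z @ [[0.27, -0.0, -0.00], [-0.00, 0.27, -0.0], [-0.0, -0.00, 0.28]]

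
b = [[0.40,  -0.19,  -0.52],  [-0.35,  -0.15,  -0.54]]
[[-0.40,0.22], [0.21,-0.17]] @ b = [[-0.24, 0.04, 0.09],[0.14, -0.01, -0.02]]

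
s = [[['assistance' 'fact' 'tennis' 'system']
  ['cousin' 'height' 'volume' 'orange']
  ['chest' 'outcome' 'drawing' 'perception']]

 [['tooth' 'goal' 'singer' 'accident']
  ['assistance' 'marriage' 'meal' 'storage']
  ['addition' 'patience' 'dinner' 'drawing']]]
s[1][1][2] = 'meal'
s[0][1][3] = 'orange'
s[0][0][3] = 'system'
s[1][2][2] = 'dinner'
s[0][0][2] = 'tennis'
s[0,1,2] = 'volume'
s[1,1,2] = 'meal'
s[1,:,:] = [['tooth', 'goal', 'singer', 'accident'], ['assistance', 'marriage', 'meal', 'storage'], ['addition', 'patience', 'dinner', 'drawing']]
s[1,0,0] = 'tooth'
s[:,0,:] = [['assistance', 'fact', 'tennis', 'system'], ['tooth', 'goal', 'singer', 'accident']]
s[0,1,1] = 'height'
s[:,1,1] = ['height', 'marriage']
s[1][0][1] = 'goal'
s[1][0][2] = 'singer'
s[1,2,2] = 'dinner'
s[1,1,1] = 'marriage'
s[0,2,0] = 'chest'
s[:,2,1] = ['outcome', 'patience']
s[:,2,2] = ['drawing', 'dinner']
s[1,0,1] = 'goal'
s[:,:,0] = [['assistance', 'cousin', 'chest'], ['tooth', 'assistance', 'addition']]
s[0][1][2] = 'volume'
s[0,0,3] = 'system'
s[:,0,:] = [['assistance', 'fact', 'tennis', 'system'], ['tooth', 'goal', 'singer', 'accident']]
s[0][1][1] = 'height'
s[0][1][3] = 'orange'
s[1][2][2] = 'dinner'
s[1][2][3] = 'drawing'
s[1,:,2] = ['singer', 'meal', 'dinner']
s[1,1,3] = 'storage'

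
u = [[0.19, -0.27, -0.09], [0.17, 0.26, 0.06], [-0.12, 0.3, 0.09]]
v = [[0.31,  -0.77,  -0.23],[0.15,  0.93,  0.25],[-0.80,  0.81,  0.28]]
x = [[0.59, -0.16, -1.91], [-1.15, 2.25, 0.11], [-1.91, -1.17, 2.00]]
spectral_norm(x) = 3.45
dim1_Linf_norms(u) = [0.27, 0.26, 0.3]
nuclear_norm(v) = 2.28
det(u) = -0.00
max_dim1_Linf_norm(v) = 0.93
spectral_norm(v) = 1.62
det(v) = 0.01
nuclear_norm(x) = 6.97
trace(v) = 1.52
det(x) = -8.38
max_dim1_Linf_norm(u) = 0.3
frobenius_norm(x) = 4.41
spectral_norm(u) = 0.51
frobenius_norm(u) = 0.57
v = x @ u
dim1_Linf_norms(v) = [0.77, 0.93, 0.81]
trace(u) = 0.54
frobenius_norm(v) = 1.75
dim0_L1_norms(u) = [0.48, 0.83, 0.24]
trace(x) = 4.84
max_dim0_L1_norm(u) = 0.83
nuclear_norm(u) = 0.77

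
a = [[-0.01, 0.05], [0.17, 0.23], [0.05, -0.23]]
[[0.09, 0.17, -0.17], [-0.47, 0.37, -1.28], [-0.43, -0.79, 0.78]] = a@[[-4.09, -1.93, -2.27], [1.00, 3.02, -3.87]]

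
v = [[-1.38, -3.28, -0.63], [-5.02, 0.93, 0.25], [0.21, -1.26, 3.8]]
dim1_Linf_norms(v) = [3.28, 5.02, 3.8]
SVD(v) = [[-0.25,  0.36,  -0.9], [-0.97,  -0.02,  0.26], [0.08,  0.93,  0.35]] @ diag([5.213502404326989, 4.080728297509286, 3.380273545437362]) @ [[1.00, -0.04, 0.04], [-0.05, -0.58, 0.81], [0.01, 0.81, 0.58]]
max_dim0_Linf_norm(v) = 5.02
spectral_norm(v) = 5.21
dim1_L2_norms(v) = [3.61, 5.11, 4.01]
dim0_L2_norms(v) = [5.21, 3.63, 3.86]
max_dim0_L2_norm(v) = 5.21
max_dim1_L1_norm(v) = 6.2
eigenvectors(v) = [[(0.73+0j), (-0+0.31j), (-0-0.31j)], [(0.68+0j), -0.07-0.50j, -0.07+0.50j], [(0.08+0j), 0.81+0.00j, (0.81-0j)]]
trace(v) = 3.35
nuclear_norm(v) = 12.67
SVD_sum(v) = [[-1.28, 0.05, -0.05], [-5.03, 0.18, -0.21], [0.41, -0.01, 0.02]] + [[-0.08, -0.85, 1.19],[0.0, 0.04, -0.05],[-0.21, -2.21, 3.09]] + [[-0.02,-2.47,-1.77],[0.01,0.71,0.51],[0.01,0.97,0.69]]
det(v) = -71.91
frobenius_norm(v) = 7.43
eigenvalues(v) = [(-4.48+0j), (3.91+0.86j), (3.91-0.86j)]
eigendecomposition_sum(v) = [[(-2.84-0j), (-1.76+0j), (-0.16+0j)], [-2.62-0.00j, (-1.62+0j), -0.15+0.00j], [-0.33-0.00j, (-0.2+0j), -0.02+0.00j]] + [[0.73+0.10j, (-0.76-0.2j), (-0.23+0.73j)], [-1.20+0.01j, 1.28+0.14j, (0.2-1.23j)], [0.27-1.91j, (-0.53+2j), 1.91+0.61j]] + [[(0.73-0.1j), (-0.76+0.2j), (-0.23-0.73j)], [(-1.2-0.01j), (1.28-0.14j), 0.20+1.23j], [(0.27+1.91j), -0.53-2.00j, (1.91-0.61j)]]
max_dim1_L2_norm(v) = 5.11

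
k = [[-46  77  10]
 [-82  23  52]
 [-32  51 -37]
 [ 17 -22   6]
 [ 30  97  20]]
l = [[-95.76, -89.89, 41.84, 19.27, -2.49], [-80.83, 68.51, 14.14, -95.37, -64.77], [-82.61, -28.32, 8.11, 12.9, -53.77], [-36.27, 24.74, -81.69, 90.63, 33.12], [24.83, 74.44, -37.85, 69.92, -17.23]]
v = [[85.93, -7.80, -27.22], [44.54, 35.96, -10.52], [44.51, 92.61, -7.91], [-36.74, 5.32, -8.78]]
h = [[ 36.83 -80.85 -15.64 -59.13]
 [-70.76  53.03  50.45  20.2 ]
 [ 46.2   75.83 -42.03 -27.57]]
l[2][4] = -53.77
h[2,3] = -27.57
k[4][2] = 20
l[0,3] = 19.27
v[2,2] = -7.91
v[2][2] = -7.91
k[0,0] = -46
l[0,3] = 19.27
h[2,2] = -42.03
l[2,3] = 12.9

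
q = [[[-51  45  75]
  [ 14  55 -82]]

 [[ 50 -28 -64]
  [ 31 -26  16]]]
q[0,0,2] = 75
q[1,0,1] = -28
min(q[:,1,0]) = 14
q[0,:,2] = [75, -82]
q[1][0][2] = -64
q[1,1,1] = -26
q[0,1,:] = [14, 55, -82]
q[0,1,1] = 55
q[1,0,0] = 50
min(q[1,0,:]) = -64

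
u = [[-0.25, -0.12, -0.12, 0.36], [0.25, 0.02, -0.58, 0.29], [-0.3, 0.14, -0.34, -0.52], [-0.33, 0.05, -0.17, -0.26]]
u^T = [[-0.25,  0.25,  -0.3,  -0.33], [-0.12,  0.02,  0.14,  0.05], [-0.12,  -0.58,  -0.34,  -0.17], [0.36,  0.29,  -0.52,  -0.26]]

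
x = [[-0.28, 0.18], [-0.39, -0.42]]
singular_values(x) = [0.58, 0.33]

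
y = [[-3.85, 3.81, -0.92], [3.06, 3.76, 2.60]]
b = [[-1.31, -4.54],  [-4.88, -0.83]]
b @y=[[-8.85, -22.06, -10.60], [16.25, -21.71, 2.33]]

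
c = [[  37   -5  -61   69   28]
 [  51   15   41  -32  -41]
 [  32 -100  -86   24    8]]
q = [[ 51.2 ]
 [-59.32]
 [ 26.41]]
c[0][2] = -61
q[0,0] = 51.2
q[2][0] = 26.41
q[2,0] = 26.41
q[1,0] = -59.32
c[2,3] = 24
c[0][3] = 69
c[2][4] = 8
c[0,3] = 69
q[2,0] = 26.41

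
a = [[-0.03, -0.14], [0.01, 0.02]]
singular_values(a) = [0.14, 0.01]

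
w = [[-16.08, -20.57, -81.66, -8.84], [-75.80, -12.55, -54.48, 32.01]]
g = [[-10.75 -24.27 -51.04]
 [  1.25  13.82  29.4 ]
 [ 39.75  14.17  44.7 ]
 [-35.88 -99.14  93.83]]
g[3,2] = 93.83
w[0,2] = -81.66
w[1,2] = -54.48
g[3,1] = -99.14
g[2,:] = [39.75, 14.17, 44.7]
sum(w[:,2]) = -136.14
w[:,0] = [-16.08, -75.8]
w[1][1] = -12.55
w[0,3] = -8.84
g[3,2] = 93.83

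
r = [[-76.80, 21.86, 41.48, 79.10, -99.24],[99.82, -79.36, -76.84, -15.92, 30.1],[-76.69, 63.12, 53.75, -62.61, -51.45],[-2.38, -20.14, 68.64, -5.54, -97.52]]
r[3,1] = -20.14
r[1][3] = -15.92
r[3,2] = 68.64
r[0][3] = 79.1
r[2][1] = 63.12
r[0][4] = -99.24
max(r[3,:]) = 68.64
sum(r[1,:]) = -42.20000000000001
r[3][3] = -5.54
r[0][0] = -76.8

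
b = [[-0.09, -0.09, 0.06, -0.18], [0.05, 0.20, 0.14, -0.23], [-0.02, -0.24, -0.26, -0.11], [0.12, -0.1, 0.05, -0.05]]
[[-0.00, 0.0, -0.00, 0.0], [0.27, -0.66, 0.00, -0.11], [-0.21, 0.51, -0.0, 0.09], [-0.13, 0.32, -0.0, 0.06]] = b @ [[-0.36, 0.86, -0.01, 0.15],[1.05, -2.55, 0.02, -0.44],[0.01, -0.01, 0.0, -0.0],[-0.34, 0.83, -0.0, 0.14]]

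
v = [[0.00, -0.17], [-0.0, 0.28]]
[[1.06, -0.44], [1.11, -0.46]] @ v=[[0.0, -0.30], [0.00, -0.32]]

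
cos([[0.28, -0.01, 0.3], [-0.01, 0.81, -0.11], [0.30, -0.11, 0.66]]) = [[0.92, 0.02, -0.13], [0.02, 0.69, 0.07], [-0.13, 0.07, 0.75]]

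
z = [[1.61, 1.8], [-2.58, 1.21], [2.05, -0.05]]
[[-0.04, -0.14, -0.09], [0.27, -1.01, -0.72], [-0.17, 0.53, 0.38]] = z@[[-0.08,0.25,0.18], [0.05,-0.30,-0.21]]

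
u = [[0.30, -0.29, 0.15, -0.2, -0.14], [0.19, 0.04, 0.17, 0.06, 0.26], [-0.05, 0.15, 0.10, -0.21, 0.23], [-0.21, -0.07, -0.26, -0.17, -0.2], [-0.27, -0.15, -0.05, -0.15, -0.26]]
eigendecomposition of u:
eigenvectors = [[(0.76+0j), (0.76-0j), -0.01+0.00j, -0.04+0.18j, -0.04-0.18j], [0.12+0.18j, 0.12-0.18j, (0.52+0j), 0.52+0.32j, (0.52-0.32j)], [-0.17+0.40j, (-0.17-0.4j), (-0.26+0j), 0.33-0.20j, 0.33+0.20j], [-0.15-0.23j, (-0.15+0.23j), (-0.68+0j), -0.04-0.19j, -0.04+0.19j], [-0.33+0.01j, (-0.33-0.01j), (-0.44+0j), (-0.65+0j), (-0.65-0j)]]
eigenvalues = [(0.32+0.07j), (0.32-0.07j), (-0.35+0j), (-0.14+0.09j), (-0.14-0.09j)]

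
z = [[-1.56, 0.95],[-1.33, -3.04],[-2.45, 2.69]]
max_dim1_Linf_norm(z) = 3.04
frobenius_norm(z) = 5.25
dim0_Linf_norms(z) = [2.45, 3.04]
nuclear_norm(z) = 7.28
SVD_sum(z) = [[-0.62, 1.37], [0.91, -2.03], [-1.41, 3.15]] + [[-0.94,-0.42],[-2.24,-1.01],[-1.04,-0.46]]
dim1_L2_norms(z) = [1.83, 3.32, 3.64]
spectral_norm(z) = 4.38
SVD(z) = [[0.34, 0.36], [-0.51, 0.85], [0.79, 0.39]] @ diag([4.3803664161517215, 2.8978595653085266]) @ [[-0.41,0.91], [-0.91,-0.41]]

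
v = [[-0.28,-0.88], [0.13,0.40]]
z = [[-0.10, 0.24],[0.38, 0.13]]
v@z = [[-0.31, -0.18], [0.14, 0.08]]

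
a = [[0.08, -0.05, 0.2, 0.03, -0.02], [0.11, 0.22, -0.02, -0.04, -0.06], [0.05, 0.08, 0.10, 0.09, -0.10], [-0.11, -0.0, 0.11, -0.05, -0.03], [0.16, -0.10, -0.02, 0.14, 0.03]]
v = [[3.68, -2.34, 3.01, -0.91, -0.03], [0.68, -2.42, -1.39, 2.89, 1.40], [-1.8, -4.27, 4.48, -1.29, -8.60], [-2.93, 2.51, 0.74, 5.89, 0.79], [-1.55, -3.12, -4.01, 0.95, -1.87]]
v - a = [[3.6, -2.29, 2.81, -0.94, -0.01], [0.57, -2.64, -1.37, 2.93, 1.46], [-1.85, -4.35, 4.38, -1.38, -8.50], [-2.82, 2.51, 0.63, 5.94, 0.82], [-1.71, -3.02, -3.99, 0.81, -1.9]]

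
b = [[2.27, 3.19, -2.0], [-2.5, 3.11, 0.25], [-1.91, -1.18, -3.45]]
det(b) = -70.503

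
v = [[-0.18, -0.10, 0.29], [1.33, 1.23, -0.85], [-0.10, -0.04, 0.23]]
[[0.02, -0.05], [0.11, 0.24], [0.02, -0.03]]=v @ [[0.07, 0.17],[0.12, -0.04],[0.15, -0.07]]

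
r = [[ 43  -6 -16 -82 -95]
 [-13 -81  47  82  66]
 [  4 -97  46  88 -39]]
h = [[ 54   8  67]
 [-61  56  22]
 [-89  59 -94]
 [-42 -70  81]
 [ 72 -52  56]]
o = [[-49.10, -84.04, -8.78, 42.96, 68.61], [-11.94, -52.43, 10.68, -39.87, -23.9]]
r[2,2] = 46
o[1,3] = -39.87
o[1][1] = -52.43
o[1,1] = -52.43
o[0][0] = -49.1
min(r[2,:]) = -97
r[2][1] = -97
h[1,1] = 56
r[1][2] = 47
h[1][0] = -61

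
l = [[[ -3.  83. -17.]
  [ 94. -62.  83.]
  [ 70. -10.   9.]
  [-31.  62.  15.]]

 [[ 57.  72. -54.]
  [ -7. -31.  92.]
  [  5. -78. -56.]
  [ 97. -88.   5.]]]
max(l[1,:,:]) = 97.0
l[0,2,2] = 9.0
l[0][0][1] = 83.0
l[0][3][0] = -31.0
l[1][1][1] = -31.0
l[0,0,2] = -17.0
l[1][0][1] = 72.0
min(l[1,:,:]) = -88.0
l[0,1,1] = -62.0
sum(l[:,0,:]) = 138.0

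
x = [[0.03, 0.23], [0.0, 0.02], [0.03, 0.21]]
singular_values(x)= [0.31, 0.0]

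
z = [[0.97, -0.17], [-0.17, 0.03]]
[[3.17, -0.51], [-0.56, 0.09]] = z @[[3.39, -0.35], [0.70, 1.03]]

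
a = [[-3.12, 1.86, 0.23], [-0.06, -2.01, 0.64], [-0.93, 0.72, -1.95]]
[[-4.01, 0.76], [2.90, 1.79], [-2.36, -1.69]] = a@ [[0.54, -0.53], [-1.31, -0.59], [0.47, 0.90]]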